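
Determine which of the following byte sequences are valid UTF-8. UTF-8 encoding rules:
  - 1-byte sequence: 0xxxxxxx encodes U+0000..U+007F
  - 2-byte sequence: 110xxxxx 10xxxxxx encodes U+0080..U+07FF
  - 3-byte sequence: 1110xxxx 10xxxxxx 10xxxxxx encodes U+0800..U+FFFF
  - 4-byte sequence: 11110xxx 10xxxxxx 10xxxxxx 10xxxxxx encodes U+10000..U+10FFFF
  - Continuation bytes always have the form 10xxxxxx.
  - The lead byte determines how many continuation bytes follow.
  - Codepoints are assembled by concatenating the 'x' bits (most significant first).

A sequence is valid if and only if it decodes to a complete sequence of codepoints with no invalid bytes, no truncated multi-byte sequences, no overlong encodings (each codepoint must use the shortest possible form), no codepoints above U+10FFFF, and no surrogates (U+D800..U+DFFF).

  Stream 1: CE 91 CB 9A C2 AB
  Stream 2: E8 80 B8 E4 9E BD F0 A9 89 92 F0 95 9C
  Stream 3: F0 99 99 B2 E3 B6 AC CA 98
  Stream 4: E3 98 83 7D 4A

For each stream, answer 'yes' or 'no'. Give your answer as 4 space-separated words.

Stream 1: decodes cleanly. VALID
Stream 2: error at byte offset 13. INVALID
Stream 3: decodes cleanly. VALID
Stream 4: decodes cleanly. VALID

Answer: yes no yes yes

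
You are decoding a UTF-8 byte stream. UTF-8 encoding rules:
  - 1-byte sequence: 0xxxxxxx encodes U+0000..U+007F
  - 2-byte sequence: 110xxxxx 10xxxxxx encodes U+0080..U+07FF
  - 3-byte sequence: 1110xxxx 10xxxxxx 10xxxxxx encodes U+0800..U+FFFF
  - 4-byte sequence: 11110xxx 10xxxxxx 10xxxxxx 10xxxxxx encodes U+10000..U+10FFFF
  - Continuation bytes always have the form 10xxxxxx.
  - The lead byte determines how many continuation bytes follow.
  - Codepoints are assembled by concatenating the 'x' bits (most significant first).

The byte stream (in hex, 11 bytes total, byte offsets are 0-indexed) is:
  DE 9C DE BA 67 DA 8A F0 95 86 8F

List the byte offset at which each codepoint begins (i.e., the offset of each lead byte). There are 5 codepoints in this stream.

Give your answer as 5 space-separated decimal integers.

Answer: 0 2 4 5 7

Derivation:
Byte[0]=DE: 2-byte lead, need 1 cont bytes. acc=0x1E
Byte[1]=9C: continuation. acc=(acc<<6)|0x1C=0x79C
Completed: cp=U+079C (starts at byte 0)
Byte[2]=DE: 2-byte lead, need 1 cont bytes. acc=0x1E
Byte[3]=BA: continuation. acc=(acc<<6)|0x3A=0x7BA
Completed: cp=U+07BA (starts at byte 2)
Byte[4]=67: 1-byte ASCII. cp=U+0067
Byte[5]=DA: 2-byte lead, need 1 cont bytes. acc=0x1A
Byte[6]=8A: continuation. acc=(acc<<6)|0x0A=0x68A
Completed: cp=U+068A (starts at byte 5)
Byte[7]=F0: 4-byte lead, need 3 cont bytes. acc=0x0
Byte[8]=95: continuation. acc=(acc<<6)|0x15=0x15
Byte[9]=86: continuation. acc=(acc<<6)|0x06=0x546
Byte[10]=8F: continuation. acc=(acc<<6)|0x0F=0x1518F
Completed: cp=U+1518F (starts at byte 7)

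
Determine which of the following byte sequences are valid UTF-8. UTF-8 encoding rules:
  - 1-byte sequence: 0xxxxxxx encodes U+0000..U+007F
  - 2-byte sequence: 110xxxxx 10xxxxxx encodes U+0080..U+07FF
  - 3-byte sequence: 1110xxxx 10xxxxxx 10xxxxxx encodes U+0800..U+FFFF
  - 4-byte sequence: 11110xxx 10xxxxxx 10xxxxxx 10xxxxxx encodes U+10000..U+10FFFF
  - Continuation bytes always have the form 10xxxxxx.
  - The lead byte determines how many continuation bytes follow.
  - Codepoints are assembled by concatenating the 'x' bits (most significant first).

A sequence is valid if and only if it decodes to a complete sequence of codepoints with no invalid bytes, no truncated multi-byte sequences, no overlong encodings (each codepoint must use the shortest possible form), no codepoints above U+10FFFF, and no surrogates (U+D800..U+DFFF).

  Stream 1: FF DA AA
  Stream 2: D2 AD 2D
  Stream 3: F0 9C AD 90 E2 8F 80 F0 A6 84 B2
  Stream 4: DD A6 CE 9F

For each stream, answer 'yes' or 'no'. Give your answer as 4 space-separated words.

Stream 1: error at byte offset 0. INVALID
Stream 2: decodes cleanly. VALID
Stream 3: decodes cleanly. VALID
Stream 4: decodes cleanly. VALID

Answer: no yes yes yes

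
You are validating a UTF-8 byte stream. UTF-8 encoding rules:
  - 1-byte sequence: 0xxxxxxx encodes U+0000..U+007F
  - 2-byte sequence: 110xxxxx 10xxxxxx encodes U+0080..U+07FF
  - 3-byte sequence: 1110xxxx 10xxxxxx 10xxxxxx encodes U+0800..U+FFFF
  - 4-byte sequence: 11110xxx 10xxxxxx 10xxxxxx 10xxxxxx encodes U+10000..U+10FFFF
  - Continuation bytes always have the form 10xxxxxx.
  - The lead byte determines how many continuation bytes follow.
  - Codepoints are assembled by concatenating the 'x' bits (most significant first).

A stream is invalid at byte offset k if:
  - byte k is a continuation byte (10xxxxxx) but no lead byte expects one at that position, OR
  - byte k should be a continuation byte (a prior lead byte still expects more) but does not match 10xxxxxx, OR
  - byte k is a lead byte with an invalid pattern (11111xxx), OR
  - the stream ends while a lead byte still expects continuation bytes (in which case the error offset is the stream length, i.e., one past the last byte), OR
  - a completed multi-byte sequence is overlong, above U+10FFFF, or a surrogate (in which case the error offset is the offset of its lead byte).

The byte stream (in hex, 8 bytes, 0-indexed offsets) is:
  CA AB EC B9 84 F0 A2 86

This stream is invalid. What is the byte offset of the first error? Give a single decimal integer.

Answer: 8

Derivation:
Byte[0]=CA: 2-byte lead, need 1 cont bytes. acc=0xA
Byte[1]=AB: continuation. acc=(acc<<6)|0x2B=0x2AB
Completed: cp=U+02AB (starts at byte 0)
Byte[2]=EC: 3-byte lead, need 2 cont bytes. acc=0xC
Byte[3]=B9: continuation. acc=(acc<<6)|0x39=0x339
Byte[4]=84: continuation. acc=(acc<<6)|0x04=0xCE44
Completed: cp=U+CE44 (starts at byte 2)
Byte[5]=F0: 4-byte lead, need 3 cont bytes. acc=0x0
Byte[6]=A2: continuation. acc=(acc<<6)|0x22=0x22
Byte[7]=86: continuation. acc=(acc<<6)|0x06=0x886
Byte[8]: stream ended, expected continuation. INVALID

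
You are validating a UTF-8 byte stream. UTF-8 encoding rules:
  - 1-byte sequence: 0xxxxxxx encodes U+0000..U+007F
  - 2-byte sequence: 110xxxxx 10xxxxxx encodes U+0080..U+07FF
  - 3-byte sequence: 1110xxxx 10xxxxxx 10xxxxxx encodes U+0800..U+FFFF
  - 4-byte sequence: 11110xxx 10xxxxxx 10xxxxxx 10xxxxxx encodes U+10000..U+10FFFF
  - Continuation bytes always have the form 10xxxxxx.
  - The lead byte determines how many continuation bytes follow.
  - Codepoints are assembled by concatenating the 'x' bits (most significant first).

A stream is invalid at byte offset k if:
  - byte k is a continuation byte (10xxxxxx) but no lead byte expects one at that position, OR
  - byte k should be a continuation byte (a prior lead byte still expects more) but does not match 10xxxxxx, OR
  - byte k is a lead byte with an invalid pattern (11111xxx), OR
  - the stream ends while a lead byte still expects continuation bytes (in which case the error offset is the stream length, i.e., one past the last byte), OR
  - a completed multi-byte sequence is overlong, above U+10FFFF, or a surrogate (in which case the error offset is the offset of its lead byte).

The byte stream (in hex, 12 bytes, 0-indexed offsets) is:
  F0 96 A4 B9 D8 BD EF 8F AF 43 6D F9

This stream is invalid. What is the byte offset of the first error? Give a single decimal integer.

Byte[0]=F0: 4-byte lead, need 3 cont bytes. acc=0x0
Byte[1]=96: continuation. acc=(acc<<6)|0x16=0x16
Byte[2]=A4: continuation. acc=(acc<<6)|0x24=0x5A4
Byte[3]=B9: continuation. acc=(acc<<6)|0x39=0x16939
Completed: cp=U+16939 (starts at byte 0)
Byte[4]=D8: 2-byte lead, need 1 cont bytes. acc=0x18
Byte[5]=BD: continuation. acc=(acc<<6)|0x3D=0x63D
Completed: cp=U+063D (starts at byte 4)
Byte[6]=EF: 3-byte lead, need 2 cont bytes. acc=0xF
Byte[7]=8F: continuation. acc=(acc<<6)|0x0F=0x3CF
Byte[8]=AF: continuation. acc=(acc<<6)|0x2F=0xF3EF
Completed: cp=U+F3EF (starts at byte 6)
Byte[9]=43: 1-byte ASCII. cp=U+0043
Byte[10]=6D: 1-byte ASCII. cp=U+006D
Byte[11]=F9: INVALID lead byte (not 0xxx/110x/1110/11110)

Answer: 11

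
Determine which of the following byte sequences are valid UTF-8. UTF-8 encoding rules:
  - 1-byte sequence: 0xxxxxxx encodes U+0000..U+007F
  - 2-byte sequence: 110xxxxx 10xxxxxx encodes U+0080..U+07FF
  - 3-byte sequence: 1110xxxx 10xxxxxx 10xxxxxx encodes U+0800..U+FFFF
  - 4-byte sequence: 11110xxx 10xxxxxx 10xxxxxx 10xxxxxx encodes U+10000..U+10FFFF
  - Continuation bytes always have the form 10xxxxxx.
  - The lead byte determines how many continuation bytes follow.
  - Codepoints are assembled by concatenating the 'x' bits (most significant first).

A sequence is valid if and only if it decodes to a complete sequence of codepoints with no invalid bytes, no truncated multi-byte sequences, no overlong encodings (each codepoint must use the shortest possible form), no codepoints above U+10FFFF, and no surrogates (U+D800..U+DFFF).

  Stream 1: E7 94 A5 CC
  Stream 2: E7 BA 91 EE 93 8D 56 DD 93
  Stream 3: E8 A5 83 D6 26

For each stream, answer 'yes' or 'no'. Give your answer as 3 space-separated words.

Answer: no yes no

Derivation:
Stream 1: error at byte offset 4. INVALID
Stream 2: decodes cleanly. VALID
Stream 3: error at byte offset 4. INVALID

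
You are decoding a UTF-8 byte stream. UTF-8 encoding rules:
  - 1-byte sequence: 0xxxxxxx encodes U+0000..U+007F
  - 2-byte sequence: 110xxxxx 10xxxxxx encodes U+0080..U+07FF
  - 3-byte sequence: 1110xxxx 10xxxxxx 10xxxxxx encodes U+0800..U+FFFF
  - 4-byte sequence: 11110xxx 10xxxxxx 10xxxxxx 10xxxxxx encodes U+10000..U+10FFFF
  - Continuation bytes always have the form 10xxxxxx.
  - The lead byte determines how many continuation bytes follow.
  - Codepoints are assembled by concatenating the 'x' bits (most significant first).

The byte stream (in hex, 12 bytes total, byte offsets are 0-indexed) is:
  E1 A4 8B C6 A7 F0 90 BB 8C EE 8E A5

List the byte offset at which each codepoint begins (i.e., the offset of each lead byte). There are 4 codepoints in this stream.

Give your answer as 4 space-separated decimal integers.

Answer: 0 3 5 9

Derivation:
Byte[0]=E1: 3-byte lead, need 2 cont bytes. acc=0x1
Byte[1]=A4: continuation. acc=(acc<<6)|0x24=0x64
Byte[2]=8B: continuation. acc=(acc<<6)|0x0B=0x190B
Completed: cp=U+190B (starts at byte 0)
Byte[3]=C6: 2-byte lead, need 1 cont bytes. acc=0x6
Byte[4]=A7: continuation. acc=(acc<<6)|0x27=0x1A7
Completed: cp=U+01A7 (starts at byte 3)
Byte[5]=F0: 4-byte lead, need 3 cont bytes. acc=0x0
Byte[6]=90: continuation. acc=(acc<<6)|0x10=0x10
Byte[7]=BB: continuation. acc=(acc<<6)|0x3B=0x43B
Byte[8]=8C: continuation. acc=(acc<<6)|0x0C=0x10ECC
Completed: cp=U+10ECC (starts at byte 5)
Byte[9]=EE: 3-byte lead, need 2 cont bytes. acc=0xE
Byte[10]=8E: continuation. acc=(acc<<6)|0x0E=0x38E
Byte[11]=A5: continuation. acc=(acc<<6)|0x25=0xE3A5
Completed: cp=U+E3A5 (starts at byte 9)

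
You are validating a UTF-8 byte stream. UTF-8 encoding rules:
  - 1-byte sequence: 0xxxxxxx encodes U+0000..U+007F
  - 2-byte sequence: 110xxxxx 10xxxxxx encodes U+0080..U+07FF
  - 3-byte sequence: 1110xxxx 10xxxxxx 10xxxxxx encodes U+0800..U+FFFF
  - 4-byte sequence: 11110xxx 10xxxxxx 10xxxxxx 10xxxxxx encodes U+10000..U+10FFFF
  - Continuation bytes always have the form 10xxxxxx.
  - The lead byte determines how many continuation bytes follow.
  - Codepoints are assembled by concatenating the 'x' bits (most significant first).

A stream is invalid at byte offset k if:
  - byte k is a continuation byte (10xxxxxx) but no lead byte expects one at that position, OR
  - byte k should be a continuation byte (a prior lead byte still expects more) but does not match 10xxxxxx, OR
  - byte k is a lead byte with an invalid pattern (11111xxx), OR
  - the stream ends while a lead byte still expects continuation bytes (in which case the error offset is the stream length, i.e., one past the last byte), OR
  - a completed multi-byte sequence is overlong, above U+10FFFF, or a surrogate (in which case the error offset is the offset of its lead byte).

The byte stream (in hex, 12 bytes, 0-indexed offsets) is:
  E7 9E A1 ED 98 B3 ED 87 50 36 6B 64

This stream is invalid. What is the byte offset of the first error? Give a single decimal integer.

Byte[0]=E7: 3-byte lead, need 2 cont bytes. acc=0x7
Byte[1]=9E: continuation. acc=(acc<<6)|0x1E=0x1DE
Byte[2]=A1: continuation. acc=(acc<<6)|0x21=0x77A1
Completed: cp=U+77A1 (starts at byte 0)
Byte[3]=ED: 3-byte lead, need 2 cont bytes. acc=0xD
Byte[4]=98: continuation. acc=(acc<<6)|0x18=0x358
Byte[5]=B3: continuation. acc=(acc<<6)|0x33=0xD633
Completed: cp=U+D633 (starts at byte 3)
Byte[6]=ED: 3-byte lead, need 2 cont bytes. acc=0xD
Byte[7]=87: continuation. acc=(acc<<6)|0x07=0x347
Byte[8]=50: expected 10xxxxxx continuation. INVALID

Answer: 8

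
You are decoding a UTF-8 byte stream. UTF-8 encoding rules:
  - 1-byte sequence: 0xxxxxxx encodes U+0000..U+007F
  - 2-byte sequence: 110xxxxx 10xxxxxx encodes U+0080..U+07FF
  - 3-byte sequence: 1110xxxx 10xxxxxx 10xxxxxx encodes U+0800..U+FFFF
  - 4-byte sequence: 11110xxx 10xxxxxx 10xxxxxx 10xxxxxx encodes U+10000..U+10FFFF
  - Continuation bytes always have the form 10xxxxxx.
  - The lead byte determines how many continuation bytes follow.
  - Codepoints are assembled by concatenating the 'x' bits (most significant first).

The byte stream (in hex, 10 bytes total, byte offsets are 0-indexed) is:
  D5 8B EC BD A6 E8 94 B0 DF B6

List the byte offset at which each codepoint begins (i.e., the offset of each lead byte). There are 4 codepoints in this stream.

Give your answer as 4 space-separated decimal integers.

Answer: 0 2 5 8

Derivation:
Byte[0]=D5: 2-byte lead, need 1 cont bytes. acc=0x15
Byte[1]=8B: continuation. acc=(acc<<6)|0x0B=0x54B
Completed: cp=U+054B (starts at byte 0)
Byte[2]=EC: 3-byte lead, need 2 cont bytes. acc=0xC
Byte[3]=BD: continuation. acc=(acc<<6)|0x3D=0x33D
Byte[4]=A6: continuation. acc=(acc<<6)|0x26=0xCF66
Completed: cp=U+CF66 (starts at byte 2)
Byte[5]=E8: 3-byte lead, need 2 cont bytes. acc=0x8
Byte[6]=94: continuation. acc=(acc<<6)|0x14=0x214
Byte[7]=B0: continuation. acc=(acc<<6)|0x30=0x8530
Completed: cp=U+8530 (starts at byte 5)
Byte[8]=DF: 2-byte lead, need 1 cont bytes. acc=0x1F
Byte[9]=B6: continuation. acc=(acc<<6)|0x36=0x7F6
Completed: cp=U+07F6 (starts at byte 8)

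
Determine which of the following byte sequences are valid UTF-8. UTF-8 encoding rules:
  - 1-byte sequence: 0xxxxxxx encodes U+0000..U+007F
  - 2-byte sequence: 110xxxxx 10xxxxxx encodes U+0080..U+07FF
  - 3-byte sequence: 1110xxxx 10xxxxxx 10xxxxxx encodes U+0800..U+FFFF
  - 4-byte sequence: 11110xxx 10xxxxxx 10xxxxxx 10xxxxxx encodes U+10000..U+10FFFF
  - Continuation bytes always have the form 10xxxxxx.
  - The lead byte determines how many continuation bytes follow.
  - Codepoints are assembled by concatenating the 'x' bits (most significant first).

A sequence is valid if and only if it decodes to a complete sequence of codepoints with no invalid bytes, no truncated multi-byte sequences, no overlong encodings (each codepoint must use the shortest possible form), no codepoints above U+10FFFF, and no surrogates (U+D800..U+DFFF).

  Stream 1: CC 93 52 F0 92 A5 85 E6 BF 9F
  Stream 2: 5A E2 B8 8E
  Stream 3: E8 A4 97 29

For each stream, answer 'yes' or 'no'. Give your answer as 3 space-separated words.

Stream 1: decodes cleanly. VALID
Stream 2: decodes cleanly. VALID
Stream 3: decodes cleanly. VALID

Answer: yes yes yes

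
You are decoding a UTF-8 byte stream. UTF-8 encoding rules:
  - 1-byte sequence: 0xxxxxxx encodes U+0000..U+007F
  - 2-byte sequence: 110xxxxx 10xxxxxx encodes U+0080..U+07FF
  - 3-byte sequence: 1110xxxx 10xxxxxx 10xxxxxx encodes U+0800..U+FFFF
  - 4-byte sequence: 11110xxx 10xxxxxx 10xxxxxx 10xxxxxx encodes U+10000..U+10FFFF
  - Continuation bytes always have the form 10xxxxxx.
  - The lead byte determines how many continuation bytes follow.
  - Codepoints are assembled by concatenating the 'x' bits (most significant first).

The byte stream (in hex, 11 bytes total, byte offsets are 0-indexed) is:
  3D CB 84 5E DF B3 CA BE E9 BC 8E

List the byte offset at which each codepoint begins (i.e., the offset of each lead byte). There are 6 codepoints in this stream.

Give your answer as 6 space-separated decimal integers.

Byte[0]=3D: 1-byte ASCII. cp=U+003D
Byte[1]=CB: 2-byte lead, need 1 cont bytes. acc=0xB
Byte[2]=84: continuation. acc=(acc<<6)|0x04=0x2C4
Completed: cp=U+02C4 (starts at byte 1)
Byte[3]=5E: 1-byte ASCII. cp=U+005E
Byte[4]=DF: 2-byte lead, need 1 cont bytes. acc=0x1F
Byte[5]=B3: continuation. acc=(acc<<6)|0x33=0x7F3
Completed: cp=U+07F3 (starts at byte 4)
Byte[6]=CA: 2-byte lead, need 1 cont bytes. acc=0xA
Byte[7]=BE: continuation. acc=(acc<<6)|0x3E=0x2BE
Completed: cp=U+02BE (starts at byte 6)
Byte[8]=E9: 3-byte lead, need 2 cont bytes. acc=0x9
Byte[9]=BC: continuation. acc=(acc<<6)|0x3C=0x27C
Byte[10]=8E: continuation. acc=(acc<<6)|0x0E=0x9F0E
Completed: cp=U+9F0E (starts at byte 8)

Answer: 0 1 3 4 6 8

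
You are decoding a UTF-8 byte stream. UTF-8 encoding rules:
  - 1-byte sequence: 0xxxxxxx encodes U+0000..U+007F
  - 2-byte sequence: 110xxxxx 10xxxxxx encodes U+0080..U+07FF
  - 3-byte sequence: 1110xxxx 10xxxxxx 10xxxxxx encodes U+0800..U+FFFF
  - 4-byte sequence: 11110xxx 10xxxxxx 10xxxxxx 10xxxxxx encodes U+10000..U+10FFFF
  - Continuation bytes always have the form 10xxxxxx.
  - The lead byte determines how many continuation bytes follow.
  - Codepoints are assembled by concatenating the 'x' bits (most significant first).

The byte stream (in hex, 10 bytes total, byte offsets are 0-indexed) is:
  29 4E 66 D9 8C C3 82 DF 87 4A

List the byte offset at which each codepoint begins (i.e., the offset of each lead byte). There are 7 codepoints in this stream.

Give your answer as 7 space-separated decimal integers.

Answer: 0 1 2 3 5 7 9

Derivation:
Byte[0]=29: 1-byte ASCII. cp=U+0029
Byte[1]=4E: 1-byte ASCII. cp=U+004E
Byte[2]=66: 1-byte ASCII. cp=U+0066
Byte[3]=D9: 2-byte lead, need 1 cont bytes. acc=0x19
Byte[4]=8C: continuation. acc=(acc<<6)|0x0C=0x64C
Completed: cp=U+064C (starts at byte 3)
Byte[5]=C3: 2-byte lead, need 1 cont bytes. acc=0x3
Byte[6]=82: continuation. acc=(acc<<6)|0x02=0xC2
Completed: cp=U+00C2 (starts at byte 5)
Byte[7]=DF: 2-byte lead, need 1 cont bytes. acc=0x1F
Byte[8]=87: continuation. acc=(acc<<6)|0x07=0x7C7
Completed: cp=U+07C7 (starts at byte 7)
Byte[9]=4A: 1-byte ASCII. cp=U+004A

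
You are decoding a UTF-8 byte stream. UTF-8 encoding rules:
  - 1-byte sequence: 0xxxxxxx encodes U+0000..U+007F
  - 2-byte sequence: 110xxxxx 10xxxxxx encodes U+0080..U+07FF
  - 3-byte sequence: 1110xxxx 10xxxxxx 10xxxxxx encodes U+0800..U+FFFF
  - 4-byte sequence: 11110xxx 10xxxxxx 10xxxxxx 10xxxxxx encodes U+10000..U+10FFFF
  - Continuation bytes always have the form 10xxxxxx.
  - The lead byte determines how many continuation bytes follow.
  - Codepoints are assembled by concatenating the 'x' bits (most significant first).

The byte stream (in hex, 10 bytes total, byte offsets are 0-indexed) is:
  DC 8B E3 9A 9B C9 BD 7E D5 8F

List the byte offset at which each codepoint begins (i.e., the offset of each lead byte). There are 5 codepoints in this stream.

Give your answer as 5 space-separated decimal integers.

Byte[0]=DC: 2-byte lead, need 1 cont bytes. acc=0x1C
Byte[1]=8B: continuation. acc=(acc<<6)|0x0B=0x70B
Completed: cp=U+070B (starts at byte 0)
Byte[2]=E3: 3-byte lead, need 2 cont bytes. acc=0x3
Byte[3]=9A: continuation. acc=(acc<<6)|0x1A=0xDA
Byte[4]=9B: continuation. acc=(acc<<6)|0x1B=0x369B
Completed: cp=U+369B (starts at byte 2)
Byte[5]=C9: 2-byte lead, need 1 cont bytes. acc=0x9
Byte[6]=BD: continuation. acc=(acc<<6)|0x3D=0x27D
Completed: cp=U+027D (starts at byte 5)
Byte[7]=7E: 1-byte ASCII. cp=U+007E
Byte[8]=D5: 2-byte lead, need 1 cont bytes. acc=0x15
Byte[9]=8F: continuation. acc=(acc<<6)|0x0F=0x54F
Completed: cp=U+054F (starts at byte 8)

Answer: 0 2 5 7 8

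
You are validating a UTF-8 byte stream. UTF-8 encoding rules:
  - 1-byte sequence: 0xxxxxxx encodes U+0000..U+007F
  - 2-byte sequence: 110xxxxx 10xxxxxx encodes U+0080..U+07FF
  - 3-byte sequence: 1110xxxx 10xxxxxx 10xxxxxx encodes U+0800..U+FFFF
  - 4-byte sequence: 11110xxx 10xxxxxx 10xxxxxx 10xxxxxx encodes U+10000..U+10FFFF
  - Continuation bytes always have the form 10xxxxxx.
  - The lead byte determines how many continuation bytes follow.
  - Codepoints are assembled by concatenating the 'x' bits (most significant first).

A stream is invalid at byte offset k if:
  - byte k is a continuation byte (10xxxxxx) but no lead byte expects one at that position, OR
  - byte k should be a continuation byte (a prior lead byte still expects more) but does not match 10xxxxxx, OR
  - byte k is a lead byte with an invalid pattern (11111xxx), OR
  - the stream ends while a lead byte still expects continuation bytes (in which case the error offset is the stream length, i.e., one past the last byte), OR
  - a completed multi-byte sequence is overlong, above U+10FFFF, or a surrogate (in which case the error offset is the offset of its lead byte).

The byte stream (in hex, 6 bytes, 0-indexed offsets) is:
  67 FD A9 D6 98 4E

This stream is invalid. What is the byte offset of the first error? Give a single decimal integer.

Answer: 1

Derivation:
Byte[0]=67: 1-byte ASCII. cp=U+0067
Byte[1]=FD: INVALID lead byte (not 0xxx/110x/1110/11110)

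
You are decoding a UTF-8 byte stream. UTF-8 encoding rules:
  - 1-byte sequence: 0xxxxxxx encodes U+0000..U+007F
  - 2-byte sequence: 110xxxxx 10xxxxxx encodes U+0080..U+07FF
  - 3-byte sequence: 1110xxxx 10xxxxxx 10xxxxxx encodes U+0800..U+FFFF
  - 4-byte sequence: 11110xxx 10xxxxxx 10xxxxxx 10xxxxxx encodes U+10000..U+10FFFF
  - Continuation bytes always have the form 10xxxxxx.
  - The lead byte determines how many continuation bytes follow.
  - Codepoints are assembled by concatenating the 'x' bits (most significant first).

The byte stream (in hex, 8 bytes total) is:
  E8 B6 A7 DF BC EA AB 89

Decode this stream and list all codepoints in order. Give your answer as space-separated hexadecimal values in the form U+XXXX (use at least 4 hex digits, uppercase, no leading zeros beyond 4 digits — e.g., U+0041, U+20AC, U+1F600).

Answer: U+8DA7 U+07FC U+AAC9

Derivation:
Byte[0]=E8: 3-byte lead, need 2 cont bytes. acc=0x8
Byte[1]=B6: continuation. acc=(acc<<6)|0x36=0x236
Byte[2]=A7: continuation. acc=(acc<<6)|0x27=0x8DA7
Completed: cp=U+8DA7 (starts at byte 0)
Byte[3]=DF: 2-byte lead, need 1 cont bytes. acc=0x1F
Byte[4]=BC: continuation. acc=(acc<<6)|0x3C=0x7FC
Completed: cp=U+07FC (starts at byte 3)
Byte[5]=EA: 3-byte lead, need 2 cont bytes. acc=0xA
Byte[6]=AB: continuation. acc=(acc<<6)|0x2B=0x2AB
Byte[7]=89: continuation. acc=(acc<<6)|0x09=0xAAC9
Completed: cp=U+AAC9 (starts at byte 5)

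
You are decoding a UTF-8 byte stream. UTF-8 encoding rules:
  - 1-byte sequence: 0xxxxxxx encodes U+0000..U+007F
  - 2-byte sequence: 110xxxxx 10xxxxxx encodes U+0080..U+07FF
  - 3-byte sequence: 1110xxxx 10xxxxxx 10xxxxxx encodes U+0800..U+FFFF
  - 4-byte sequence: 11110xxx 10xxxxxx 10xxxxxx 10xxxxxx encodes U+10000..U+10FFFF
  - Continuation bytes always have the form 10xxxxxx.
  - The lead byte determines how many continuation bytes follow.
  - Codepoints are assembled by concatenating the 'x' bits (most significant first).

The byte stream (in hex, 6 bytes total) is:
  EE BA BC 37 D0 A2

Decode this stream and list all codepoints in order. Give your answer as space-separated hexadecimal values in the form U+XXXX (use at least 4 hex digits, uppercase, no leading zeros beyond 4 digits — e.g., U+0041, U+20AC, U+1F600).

Answer: U+EEBC U+0037 U+0422

Derivation:
Byte[0]=EE: 3-byte lead, need 2 cont bytes. acc=0xE
Byte[1]=BA: continuation. acc=(acc<<6)|0x3A=0x3BA
Byte[2]=BC: continuation. acc=(acc<<6)|0x3C=0xEEBC
Completed: cp=U+EEBC (starts at byte 0)
Byte[3]=37: 1-byte ASCII. cp=U+0037
Byte[4]=D0: 2-byte lead, need 1 cont bytes. acc=0x10
Byte[5]=A2: continuation. acc=(acc<<6)|0x22=0x422
Completed: cp=U+0422 (starts at byte 4)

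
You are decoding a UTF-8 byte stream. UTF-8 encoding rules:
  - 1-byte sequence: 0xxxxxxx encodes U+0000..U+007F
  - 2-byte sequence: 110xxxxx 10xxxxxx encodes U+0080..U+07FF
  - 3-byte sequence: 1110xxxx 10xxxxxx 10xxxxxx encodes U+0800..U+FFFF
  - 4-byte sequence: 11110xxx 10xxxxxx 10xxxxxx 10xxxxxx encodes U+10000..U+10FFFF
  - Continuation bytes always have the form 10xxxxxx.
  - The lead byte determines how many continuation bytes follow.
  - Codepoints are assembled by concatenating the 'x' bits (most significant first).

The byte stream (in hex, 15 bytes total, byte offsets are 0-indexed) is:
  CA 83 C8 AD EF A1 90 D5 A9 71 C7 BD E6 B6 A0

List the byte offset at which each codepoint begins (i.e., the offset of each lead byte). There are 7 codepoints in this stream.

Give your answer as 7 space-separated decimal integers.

Answer: 0 2 4 7 9 10 12

Derivation:
Byte[0]=CA: 2-byte lead, need 1 cont bytes. acc=0xA
Byte[1]=83: continuation. acc=(acc<<6)|0x03=0x283
Completed: cp=U+0283 (starts at byte 0)
Byte[2]=C8: 2-byte lead, need 1 cont bytes. acc=0x8
Byte[3]=AD: continuation. acc=(acc<<6)|0x2D=0x22D
Completed: cp=U+022D (starts at byte 2)
Byte[4]=EF: 3-byte lead, need 2 cont bytes. acc=0xF
Byte[5]=A1: continuation. acc=(acc<<6)|0x21=0x3E1
Byte[6]=90: continuation. acc=(acc<<6)|0x10=0xF850
Completed: cp=U+F850 (starts at byte 4)
Byte[7]=D5: 2-byte lead, need 1 cont bytes. acc=0x15
Byte[8]=A9: continuation. acc=(acc<<6)|0x29=0x569
Completed: cp=U+0569 (starts at byte 7)
Byte[9]=71: 1-byte ASCII. cp=U+0071
Byte[10]=C7: 2-byte lead, need 1 cont bytes. acc=0x7
Byte[11]=BD: continuation. acc=(acc<<6)|0x3D=0x1FD
Completed: cp=U+01FD (starts at byte 10)
Byte[12]=E6: 3-byte lead, need 2 cont bytes. acc=0x6
Byte[13]=B6: continuation. acc=(acc<<6)|0x36=0x1B6
Byte[14]=A0: continuation. acc=(acc<<6)|0x20=0x6DA0
Completed: cp=U+6DA0 (starts at byte 12)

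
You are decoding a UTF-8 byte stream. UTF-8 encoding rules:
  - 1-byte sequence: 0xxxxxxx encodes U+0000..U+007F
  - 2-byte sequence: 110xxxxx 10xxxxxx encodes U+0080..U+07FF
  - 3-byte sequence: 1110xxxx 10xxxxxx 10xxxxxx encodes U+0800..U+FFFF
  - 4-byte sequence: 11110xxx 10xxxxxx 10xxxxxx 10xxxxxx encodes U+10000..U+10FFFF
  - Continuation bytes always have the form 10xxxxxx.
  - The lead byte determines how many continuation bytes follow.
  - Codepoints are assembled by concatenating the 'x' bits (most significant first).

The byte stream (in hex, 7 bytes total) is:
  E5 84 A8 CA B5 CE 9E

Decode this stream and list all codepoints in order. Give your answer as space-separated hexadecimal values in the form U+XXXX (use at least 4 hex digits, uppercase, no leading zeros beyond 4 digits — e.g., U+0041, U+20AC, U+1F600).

Byte[0]=E5: 3-byte lead, need 2 cont bytes. acc=0x5
Byte[1]=84: continuation. acc=(acc<<6)|0x04=0x144
Byte[2]=A8: continuation. acc=(acc<<6)|0x28=0x5128
Completed: cp=U+5128 (starts at byte 0)
Byte[3]=CA: 2-byte lead, need 1 cont bytes. acc=0xA
Byte[4]=B5: continuation. acc=(acc<<6)|0x35=0x2B5
Completed: cp=U+02B5 (starts at byte 3)
Byte[5]=CE: 2-byte lead, need 1 cont bytes. acc=0xE
Byte[6]=9E: continuation. acc=(acc<<6)|0x1E=0x39E
Completed: cp=U+039E (starts at byte 5)

Answer: U+5128 U+02B5 U+039E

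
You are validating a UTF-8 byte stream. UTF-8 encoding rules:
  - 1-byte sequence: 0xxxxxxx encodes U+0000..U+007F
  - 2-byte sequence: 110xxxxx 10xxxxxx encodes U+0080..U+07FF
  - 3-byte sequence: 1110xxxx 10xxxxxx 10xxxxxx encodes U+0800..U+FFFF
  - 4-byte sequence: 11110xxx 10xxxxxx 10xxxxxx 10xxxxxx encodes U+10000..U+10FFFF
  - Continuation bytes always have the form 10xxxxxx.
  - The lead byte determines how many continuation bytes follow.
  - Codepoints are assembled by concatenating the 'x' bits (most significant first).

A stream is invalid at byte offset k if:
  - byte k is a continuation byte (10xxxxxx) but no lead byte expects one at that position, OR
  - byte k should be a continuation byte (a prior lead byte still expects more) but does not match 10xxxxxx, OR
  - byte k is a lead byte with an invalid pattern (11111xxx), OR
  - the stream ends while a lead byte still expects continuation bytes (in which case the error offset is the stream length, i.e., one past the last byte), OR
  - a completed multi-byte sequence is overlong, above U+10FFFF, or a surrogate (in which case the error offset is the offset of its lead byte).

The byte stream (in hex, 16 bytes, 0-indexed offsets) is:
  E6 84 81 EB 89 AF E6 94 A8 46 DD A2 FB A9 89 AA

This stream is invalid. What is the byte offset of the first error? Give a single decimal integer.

Answer: 12

Derivation:
Byte[0]=E6: 3-byte lead, need 2 cont bytes. acc=0x6
Byte[1]=84: continuation. acc=(acc<<6)|0x04=0x184
Byte[2]=81: continuation. acc=(acc<<6)|0x01=0x6101
Completed: cp=U+6101 (starts at byte 0)
Byte[3]=EB: 3-byte lead, need 2 cont bytes. acc=0xB
Byte[4]=89: continuation. acc=(acc<<6)|0x09=0x2C9
Byte[5]=AF: continuation. acc=(acc<<6)|0x2F=0xB26F
Completed: cp=U+B26F (starts at byte 3)
Byte[6]=E6: 3-byte lead, need 2 cont bytes. acc=0x6
Byte[7]=94: continuation. acc=(acc<<6)|0x14=0x194
Byte[8]=A8: continuation. acc=(acc<<6)|0x28=0x6528
Completed: cp=U+6528 (starts at byte 6)
Byte[9]=46: 1-byte ASCII. cp=U+0046
Byte[10]=DD: 2-byte lead, need 1 cont bytes. acc=0x1D
Byte[11]=A2: continuation. acc=(acc<<6)|0x22=0x762
Completed: cp=U+0762 (starts at byte 10)
Byte[12]=FB: INVALID lead byte (not 0xxx/110x/1110/11110)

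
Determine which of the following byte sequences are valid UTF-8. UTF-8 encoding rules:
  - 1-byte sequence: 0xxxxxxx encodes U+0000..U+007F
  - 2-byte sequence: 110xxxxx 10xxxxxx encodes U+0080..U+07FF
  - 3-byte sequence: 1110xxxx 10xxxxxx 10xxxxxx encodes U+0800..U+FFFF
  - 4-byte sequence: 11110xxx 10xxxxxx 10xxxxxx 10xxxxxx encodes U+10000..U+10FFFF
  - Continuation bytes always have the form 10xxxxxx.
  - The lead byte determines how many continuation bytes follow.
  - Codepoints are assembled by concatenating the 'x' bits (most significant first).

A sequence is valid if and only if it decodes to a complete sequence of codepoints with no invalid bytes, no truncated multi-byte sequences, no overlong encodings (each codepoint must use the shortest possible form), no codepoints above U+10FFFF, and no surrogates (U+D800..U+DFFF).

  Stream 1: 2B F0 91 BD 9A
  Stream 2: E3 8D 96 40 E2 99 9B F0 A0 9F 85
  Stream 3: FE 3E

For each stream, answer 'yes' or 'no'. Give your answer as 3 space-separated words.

Stream 1: decodes cleanly. VALID
Stream 2: decodes cleanly. VALID
Stream 3: error at byte offset 0. INVALID

Answer: yes yes no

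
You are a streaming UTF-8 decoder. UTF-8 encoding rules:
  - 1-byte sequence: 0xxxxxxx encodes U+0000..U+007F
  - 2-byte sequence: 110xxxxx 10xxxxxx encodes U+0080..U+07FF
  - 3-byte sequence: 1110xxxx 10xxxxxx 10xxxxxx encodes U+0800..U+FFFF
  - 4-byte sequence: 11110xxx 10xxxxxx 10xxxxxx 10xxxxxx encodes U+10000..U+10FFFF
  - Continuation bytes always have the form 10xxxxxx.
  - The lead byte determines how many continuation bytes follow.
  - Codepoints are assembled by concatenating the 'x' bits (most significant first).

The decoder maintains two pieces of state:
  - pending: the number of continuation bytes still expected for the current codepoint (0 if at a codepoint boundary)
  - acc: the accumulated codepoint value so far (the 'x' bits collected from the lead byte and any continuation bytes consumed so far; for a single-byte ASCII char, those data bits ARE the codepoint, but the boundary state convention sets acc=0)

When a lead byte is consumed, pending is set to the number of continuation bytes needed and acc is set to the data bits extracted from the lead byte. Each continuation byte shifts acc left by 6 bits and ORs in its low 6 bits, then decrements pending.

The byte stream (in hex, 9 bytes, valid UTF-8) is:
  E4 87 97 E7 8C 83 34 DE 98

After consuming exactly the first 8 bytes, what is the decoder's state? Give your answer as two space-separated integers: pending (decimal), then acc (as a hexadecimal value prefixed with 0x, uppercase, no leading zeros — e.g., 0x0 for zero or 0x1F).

Byte[0]=E4: 3-byte lead. pending=2, acc=0x4
Byte[1]=87: continuation. acc=(acc<<6)|0x07=0x107, pending=1
Byte[2]=97: continuation. acc=(acc<<6)|0x17=0x41D7, pending=0
Byte[3]=E7: 3-byte lead. pending=2, acc=0x7
Byte[4]=8C: continuation. acc=(acc<<6)|0x0C=0x1CC, pending=1
Byte[5]=83: continuation. acc=(acc<<6)|0x03=0x7303, pending=0
Byte[6]=34: 1-byte. pending=0, acc=0x0
Byte[7]=DE: 2-byte lead. pending=1, acc=0x1E

Answer: 1 0x1E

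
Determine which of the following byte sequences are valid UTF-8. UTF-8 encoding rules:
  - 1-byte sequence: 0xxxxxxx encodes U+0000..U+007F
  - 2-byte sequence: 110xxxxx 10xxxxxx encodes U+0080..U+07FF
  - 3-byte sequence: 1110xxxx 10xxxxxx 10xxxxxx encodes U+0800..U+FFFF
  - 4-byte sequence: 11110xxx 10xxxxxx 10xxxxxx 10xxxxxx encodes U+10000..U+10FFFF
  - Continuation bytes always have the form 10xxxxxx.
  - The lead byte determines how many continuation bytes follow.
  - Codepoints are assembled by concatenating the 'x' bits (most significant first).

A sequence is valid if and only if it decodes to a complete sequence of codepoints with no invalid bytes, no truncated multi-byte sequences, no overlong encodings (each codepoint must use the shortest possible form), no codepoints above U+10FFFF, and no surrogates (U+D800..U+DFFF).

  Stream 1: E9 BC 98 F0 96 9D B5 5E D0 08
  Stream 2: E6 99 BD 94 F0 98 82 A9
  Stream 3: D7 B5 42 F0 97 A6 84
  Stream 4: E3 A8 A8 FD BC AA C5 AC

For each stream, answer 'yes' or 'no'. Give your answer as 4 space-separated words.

Stream 1: error at byte offset 9. INVALID
Stream 2: error at byte offset 3. INVALID
Stream 3: decodes cleanly. VALID
Stream 4: error at byte offset 3. INVALID

Answer: no no yes no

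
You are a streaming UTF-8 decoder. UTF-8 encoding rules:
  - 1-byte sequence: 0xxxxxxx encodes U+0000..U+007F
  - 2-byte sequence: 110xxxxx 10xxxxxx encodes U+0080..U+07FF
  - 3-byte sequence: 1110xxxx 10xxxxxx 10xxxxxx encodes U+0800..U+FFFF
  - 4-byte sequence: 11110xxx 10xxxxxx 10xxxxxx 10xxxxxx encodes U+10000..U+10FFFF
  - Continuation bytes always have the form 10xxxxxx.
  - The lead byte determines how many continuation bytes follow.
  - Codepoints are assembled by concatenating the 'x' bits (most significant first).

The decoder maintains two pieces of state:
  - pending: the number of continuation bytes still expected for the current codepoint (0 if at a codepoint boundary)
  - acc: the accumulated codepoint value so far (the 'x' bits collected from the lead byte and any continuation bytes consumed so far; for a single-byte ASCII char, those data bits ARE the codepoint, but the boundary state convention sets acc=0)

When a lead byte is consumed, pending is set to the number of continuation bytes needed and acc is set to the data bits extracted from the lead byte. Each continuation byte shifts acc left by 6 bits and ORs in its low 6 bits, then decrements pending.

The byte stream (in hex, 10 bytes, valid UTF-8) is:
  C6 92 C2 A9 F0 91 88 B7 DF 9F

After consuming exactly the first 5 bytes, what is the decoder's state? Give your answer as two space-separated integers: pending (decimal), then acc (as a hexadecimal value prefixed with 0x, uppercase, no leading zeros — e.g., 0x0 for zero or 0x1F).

Answer: 3 0x0

Derivation:
Byte[0]=C6: 2-byte lead. pending=1, acc=0x6
Byte[1]=92: continuation. acc=(acc<<6)|0x12=0x192, pending=0
Byte[2]=C2: 2-byte lead. pending=1, acc=0x2
Byte[3]=A9: continuation. acc=(acc<<6)|0x29=0xA9, pending=0
Byte[4]=F0: 4-byte lead. pending=3, acc=0x0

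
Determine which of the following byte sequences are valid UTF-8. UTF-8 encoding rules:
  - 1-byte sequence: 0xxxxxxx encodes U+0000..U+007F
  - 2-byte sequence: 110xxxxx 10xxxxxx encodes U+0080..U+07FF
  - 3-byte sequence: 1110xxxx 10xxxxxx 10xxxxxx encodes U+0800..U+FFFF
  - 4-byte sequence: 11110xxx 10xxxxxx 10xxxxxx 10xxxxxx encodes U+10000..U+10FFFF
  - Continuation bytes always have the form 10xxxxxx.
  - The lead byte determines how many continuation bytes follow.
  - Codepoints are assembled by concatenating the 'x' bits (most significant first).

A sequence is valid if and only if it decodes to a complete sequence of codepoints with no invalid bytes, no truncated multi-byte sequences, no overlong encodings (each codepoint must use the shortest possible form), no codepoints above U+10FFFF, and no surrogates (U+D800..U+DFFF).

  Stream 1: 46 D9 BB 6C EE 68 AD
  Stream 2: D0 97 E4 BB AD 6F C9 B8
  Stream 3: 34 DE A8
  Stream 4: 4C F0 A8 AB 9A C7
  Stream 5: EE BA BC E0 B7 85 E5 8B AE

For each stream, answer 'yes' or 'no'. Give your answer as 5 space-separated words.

Answer: no yes yes no yes

Derivation:
Stream 1: error at byte offset 5. INVALID
Stream 2: decodes cleanly. VALID
Stream 3: decodes cleanly. VALID
Stream 4: error at byte offset 6. INVALID
Stream 5: decodes cleanly. VALID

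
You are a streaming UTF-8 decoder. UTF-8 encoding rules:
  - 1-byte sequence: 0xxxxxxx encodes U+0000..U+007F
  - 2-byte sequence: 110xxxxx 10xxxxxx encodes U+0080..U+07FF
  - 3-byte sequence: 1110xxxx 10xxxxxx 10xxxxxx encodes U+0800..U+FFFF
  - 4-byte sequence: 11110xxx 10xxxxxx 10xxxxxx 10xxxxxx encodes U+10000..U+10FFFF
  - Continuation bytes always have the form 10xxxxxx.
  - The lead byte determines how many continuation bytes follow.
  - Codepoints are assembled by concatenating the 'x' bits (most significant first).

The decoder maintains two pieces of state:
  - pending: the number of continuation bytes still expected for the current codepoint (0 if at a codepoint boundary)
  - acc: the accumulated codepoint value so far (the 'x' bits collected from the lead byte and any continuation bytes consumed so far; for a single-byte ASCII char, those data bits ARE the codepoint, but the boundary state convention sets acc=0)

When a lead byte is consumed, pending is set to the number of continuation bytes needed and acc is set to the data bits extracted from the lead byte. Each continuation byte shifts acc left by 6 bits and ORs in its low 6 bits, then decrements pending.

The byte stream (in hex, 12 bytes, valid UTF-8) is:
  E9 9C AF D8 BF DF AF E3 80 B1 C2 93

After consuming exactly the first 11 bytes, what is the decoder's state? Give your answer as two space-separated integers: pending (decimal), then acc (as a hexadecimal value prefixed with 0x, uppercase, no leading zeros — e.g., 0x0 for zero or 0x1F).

Byte[0]=E9: 3-byte lead. pending=2, acc=0x9
Byte[1]=9C: continuation. acc=(acc<<6)|0x1C=0x25C, pending=1
Byte[2]=AF: continuation. acc=(acc<<6)|0x2F=0x972F, pending=0
Byte[3]=D8: 2-byte lead. pending=1, acc=0x18
Byte[4]=BF: continuation. acc=(acc<<6)|0x3F=0x63F, pending=0
Byte[5]=DF: 2-byte lead. pending=1, acc=0x1F
Byte[6]=AF: continuation. acc=(acc<<6)|0x2F=0x7EF, pending=0
Byte[7]=E3: 3-byte lead. pending=2, acc=0x3
Byte[8]=80: continuation. acc=(acc<<6)|0x00=0xC0, pending=1
Byte[9]=B1: continuation. acc=(acc<<6)|0x31=0x3031, pending=0
Byte[10]=C2: 2-byte lead. pending=1, acc=0x2

Answer: 1 0x2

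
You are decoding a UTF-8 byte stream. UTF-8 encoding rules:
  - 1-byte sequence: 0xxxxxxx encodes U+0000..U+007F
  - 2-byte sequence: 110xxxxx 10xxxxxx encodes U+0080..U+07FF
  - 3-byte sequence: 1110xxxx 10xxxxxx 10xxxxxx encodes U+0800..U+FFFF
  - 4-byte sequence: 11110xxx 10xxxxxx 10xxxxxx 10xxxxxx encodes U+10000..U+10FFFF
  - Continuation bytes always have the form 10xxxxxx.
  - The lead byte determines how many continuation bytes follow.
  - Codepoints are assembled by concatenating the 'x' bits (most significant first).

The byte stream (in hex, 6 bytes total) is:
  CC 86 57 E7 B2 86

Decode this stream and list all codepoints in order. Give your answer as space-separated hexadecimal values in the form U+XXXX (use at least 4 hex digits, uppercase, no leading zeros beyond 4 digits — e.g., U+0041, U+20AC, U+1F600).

Answer: U+0306 U+0057 U+7C86

Derivation:
Byte[0]=CC: 2-byte lead, need 1 cont bytes. acc=0xC
Byte[1]=86: continuation. acc=(acc<<6)|0x06=0x306
Completed: cp=U+0306 (starts at byte 0)
Byte[2]=57: 1-byte ASCII. cp=U+0057
Byte[3]=E7: 3-byte lead, need 2 cont bytes. acc=0x7
Byte[4]=B2: continuation. acc=(acc<<6)|0x32=0x1F2
Byte[5]=86: continuation. acc=(acc<<6)|0x06=0x7C86
Completed: cp=U+7C86 (starts at byte 3)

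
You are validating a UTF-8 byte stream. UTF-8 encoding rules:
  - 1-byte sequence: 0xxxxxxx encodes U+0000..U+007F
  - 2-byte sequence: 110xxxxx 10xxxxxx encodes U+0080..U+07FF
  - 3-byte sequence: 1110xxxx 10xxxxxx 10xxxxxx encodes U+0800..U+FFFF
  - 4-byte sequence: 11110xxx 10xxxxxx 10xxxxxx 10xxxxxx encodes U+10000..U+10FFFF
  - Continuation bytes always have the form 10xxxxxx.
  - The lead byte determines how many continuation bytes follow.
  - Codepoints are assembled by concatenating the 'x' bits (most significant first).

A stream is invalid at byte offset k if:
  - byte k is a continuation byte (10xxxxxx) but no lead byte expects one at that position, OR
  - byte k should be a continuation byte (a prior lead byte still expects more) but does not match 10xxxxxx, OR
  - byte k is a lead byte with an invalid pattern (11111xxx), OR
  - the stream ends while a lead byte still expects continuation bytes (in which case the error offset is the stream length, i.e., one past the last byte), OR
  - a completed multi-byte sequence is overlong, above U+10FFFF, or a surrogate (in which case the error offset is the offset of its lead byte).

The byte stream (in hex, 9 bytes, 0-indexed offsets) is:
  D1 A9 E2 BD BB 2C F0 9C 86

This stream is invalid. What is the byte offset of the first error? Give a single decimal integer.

Byte[0]=D1: 2-byte lead, need 1 cont bytes. acc=0x11
Byte[1]=A9: continuation. acc=(acc<<6)|0x29=0x469
Completed: cp=U+0469 (starts at byte 0)
Byte[2]=E2: 3-byte lead, need 2 cont bytes. acc=0x2
Byte[3]=BD: continuation. acc=(acc<<6)|0x3D=0xBD
Byte[4]=BB: continuation. acc=(acc<<6)|0x3B=0x2F7B
Completed: cp=U+2F7B (starts at byte 2)
Byte[5]=2C: 1-byte ASCII. cp=U+002C
Byte[6]=F0: 4-byte lead, need 3 cont bytes. acc=0x0
Byte[7]=9C: continuation. acc=(acc<<6)|0x1C=0x1C
Byte[8]=86: continuation. acc=(acc<<6)|0x06=0x706
Byte[9]: stream ended, expected continuation. INVALID

Answer: 9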